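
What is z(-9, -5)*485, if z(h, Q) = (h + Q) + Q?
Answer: -9215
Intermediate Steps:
z(h, Q) = h + 2*Q (z(h, Q) = (Q + h) + Q = h + 2*Q)
z(-9, -5)*485 = (-9 + 2*(-5))*485 = (-9 - 10)*485 = -19*485 = -9215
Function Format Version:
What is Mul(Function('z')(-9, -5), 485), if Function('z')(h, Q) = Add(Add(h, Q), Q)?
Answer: -9215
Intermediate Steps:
Function('z')(h, Q) = Add(h, Mul(2, Q)) (Function('z')(h, Q) = Add(Add(Q, h), Q) = Add(h, Mul(2, Q)))
Mul(Function('z')(-9, -5), 485) = Mul(Add(-9, Mul(2, -5)), 485) = Mul(Add(-9, -10), 485) = Mul(-19, 485) = -9215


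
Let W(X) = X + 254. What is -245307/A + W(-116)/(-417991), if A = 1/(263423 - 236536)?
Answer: -2756888611038357/417991 ≈ -6.5956e+9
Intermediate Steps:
A = 1/26887 ≈ 3.7193e-5
W(X) = 254 + X
-245307/A + W(-116)/(-417991) = -245307/1/26887 + (254 - 116)/(-417991) = -245307*26887 + 138*(-1/417991) = -6595569309 - 138/417991 = -2756888611038357/417991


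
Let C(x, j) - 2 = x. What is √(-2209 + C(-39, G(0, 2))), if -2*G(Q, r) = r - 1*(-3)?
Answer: I*√2246 ≈ 47.392*I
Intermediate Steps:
G(Q, r) = -3/2 - r/2 (G(Q, r) = -(r - 1*(-3))/2 = -(r + 3)/2 = -(3 + r)/2 = -3/2 - r/2)
C(x, j) = 2 + x
√(-2209 + C(-39, G(0, 2))) = √(-2209 + (2 - 39)) = √(-2209 - 37) = √(-2246) = I*√2246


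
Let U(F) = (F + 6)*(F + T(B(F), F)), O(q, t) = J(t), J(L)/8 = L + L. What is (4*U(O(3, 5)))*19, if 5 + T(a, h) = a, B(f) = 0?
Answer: 490200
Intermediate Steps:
T(a, h) = -5 + a
J(L) = 16*L (J(L) = 8*(L + L) = 8*(2*L) = 16*L)
O(q, t) = 16*t
U(F) = (-5 + F)*(6 + F) (U(F) = (F + 6)*(F + (-5 + 0)) = (6 + F)*(F - 5) = (6 + F)*(-5 + F) = (-5 + F)*(6 + F))
(4*U(O(3, 5)))*19 = (4*(-30 + 16*5 + (16*5)**2))*19 = (4*(-30 + 80 + 80**2))*19 = (4*(-30 + 80 + 6400))*19 = (4*6450)*19 = 25800*19 = 490200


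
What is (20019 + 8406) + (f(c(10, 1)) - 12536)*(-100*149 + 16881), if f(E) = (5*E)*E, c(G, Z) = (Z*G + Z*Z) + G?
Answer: -20437286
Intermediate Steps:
c(G, Z) = G + Z² + G*Z (c(G, Z) = (G*Z + Z²) + G = (Z² + G*Z) + G = G + Z² + G*Z)
f(E) = 5*E²
(20019 + 8406) + (f(c(10, 1)) - 12536)*(-100*149 + 16881) = (20019 + 8406) + (5*(10 + 1² + 10*1)² - 12536)*(-100*149 + 16881) = 28425 + (5*(10 + 1 + 10)² - 12536)*(-14900 + 16881) = 28425 + (5*21² - 12536)*1981 = 28425 + (5*441 - 12536)*1981 = 28425 + (2205 - 12536)*1981 = 28425 - 10331*1981 = 28425 - 20465711 = -20437286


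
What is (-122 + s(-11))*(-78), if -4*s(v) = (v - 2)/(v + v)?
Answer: 419211/44 ≈ 9527.5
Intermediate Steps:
s(v) = -(-2 + v)/(8*v) (s(v) = -(v - 2)/(4*(v + v)) = -(-2 + v)/(4*(2*v)) = -(-2 + v)*1/(2*v)/4 = -(-2 + v)/(8*v))
(-122 + s(-11))*(-78) = (-122 + (⅛)*(2 - 1*(-11))/(-11))*(-78) = (-122 + (⅛)*(-1/11)*(2 + 11))*(-78) = (-122 + (⅛)*(-1/11)*13)*(-78) = (-122 - 13/88)*(-78) = -10749/88*(-78) = 419211/44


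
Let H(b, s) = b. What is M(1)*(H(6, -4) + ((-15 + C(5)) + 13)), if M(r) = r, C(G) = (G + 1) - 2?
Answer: 8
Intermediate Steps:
C(G) = -1 + G (C(G) = (1 + G) - 2 = -1 + G)
M(1)*(H(6, -4) + ((-15 + C(5)) + 13)) = 1*(6 + ((-15 + (-1 + 5)) + 13)) = 1*(6 + ((-15 + 4) + 13)) = 1*(6 + (-11 + 13)) = 1*(6 + 2) = 1*8 = 8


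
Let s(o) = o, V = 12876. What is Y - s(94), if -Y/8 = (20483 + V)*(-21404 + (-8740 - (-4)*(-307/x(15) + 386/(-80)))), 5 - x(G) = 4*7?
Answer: 924081517834/115 ≈ 8.0355e+9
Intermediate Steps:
x(G) = -23 (x(G) = 5 - 4*7 = 5 - 1*28 = 5 - 28 = -23)
Y = 924081528644/115 (Y = -8*(20483 + 12876)*(-21404 + (-8740 - (-4)*(-307/(-23) + 386/(-80)))) = -266872*(-21404 + (-8740 - (-4)*(-307*(-1/23) + 386*(-1/80)))) = -266872*(-21404 + (-8740 - (-4)*(307/23 - 193/40))) = -266872*(-21404 + (-8740 - (-4)*7841/920)) = -266872*(-21404 + (-8740 - 1*(-7841/230))) = -266872*(-21404 + (-8740 + 7841/230)) = -266872*(-21404 - 2002359/230) = -266872*(-6925279)/230 = -8*(-231020382161/230) = 924081528644/115 ≈ 8.0355e+9)
Y - s(94) = 924081528644/115 - 1*94 = 924081528644/115 - 94 = 924081517834/115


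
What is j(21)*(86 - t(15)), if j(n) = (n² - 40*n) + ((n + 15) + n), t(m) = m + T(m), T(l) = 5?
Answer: -22572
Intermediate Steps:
t(m) = 5 + m (t(m) = m + 5 = 5 + m)
j(n) = 15 + n² - 38*n (j(n) = (n² - 40*n) + ((15 + n) + n) = (n² - 40*n) + (15 + 2*n) = 15 + n² - 38*n)
j(21)*(86 - t(15)) = (15 + 21² - 38*21)*(86 - (5 + 15)) = (15 + 441 - 798)*(86 - 1*20) = -342*(86 - 20) = -342*66 = -22572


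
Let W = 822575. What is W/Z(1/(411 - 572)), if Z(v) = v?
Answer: -132434575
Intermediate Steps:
W/Z(1/(411 - 572)) = 822575/(1/(411 - 572)) = 822575/(1/(-161)) = 822575/(-1/161) = 822575*(-161) = -132434575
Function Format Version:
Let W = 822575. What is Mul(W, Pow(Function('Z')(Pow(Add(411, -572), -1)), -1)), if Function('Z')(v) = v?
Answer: -132434575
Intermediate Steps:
Mul(W, Pow(Function('Z')(Pow(Add(411, -572), -1)), -1)) = Mul(822575, Pow(Pow(Add(411, -572), -1), -1)) = Mul(822575, Pow(Pow(-161, -1), -1)) = Mul(822575, Pow(Rational(-1, 161), -1)) = Mul(822575, -161) = -132434575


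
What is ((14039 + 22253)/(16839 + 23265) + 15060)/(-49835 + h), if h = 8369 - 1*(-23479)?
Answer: -151000633/180337662 ≈ -0.83732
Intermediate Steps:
h = 31848 (h = 8369 + 23479 = 31848)
((14039 + 22253)/(16839 + 23265) + 15060)/(-49835 + h) = ((14039 + 22253)/(16839 + 23265) + 15060)/(-49835 + 31848) = (36292/40104 + 15060)/(-17987) = (36292*(1/40104) + 15060)*(-1/17987) = (9073/10026 + 15060)*(-1/17987) = (151000633/10026)*(-1/17987) = -151000633/180337662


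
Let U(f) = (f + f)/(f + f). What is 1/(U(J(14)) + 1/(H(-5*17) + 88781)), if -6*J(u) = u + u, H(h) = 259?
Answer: 89040/89041 ≈ 0.99999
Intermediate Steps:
J(u) = -u/3 (J(u) = -(u + u)/6 = -u/3)
U(f) = 1 (U(f) = (2*f)/((2*f)) = (2*f)*(1/(2*f)) = 1)
1/(U(J(14)) + 1/(H(-5*17) + 88781)) = 1/(1 + 1/(259 + 88781)) = 1/(1 + 1/89040) = 1/(89041/89040) = 89040/89041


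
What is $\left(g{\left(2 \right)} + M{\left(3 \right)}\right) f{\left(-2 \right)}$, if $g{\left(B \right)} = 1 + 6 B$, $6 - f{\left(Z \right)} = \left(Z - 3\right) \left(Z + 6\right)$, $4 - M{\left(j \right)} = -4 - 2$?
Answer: $598$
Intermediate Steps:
$M{\left(j \right)} = 10$ ($M{\left(j \right)} = 4 - \left(-4 - 2\right) = 4 - -6 = 4 + 6 = 10$)
$f{\left(Z \right)} = 6 - \left(-3 + Z\right) \left(6 + Z\right)$ ($f{\left(Z \right)} = 6 - \left(Z - 3\right) \left(Z + 6\right) = 6 - \left(-3 + Z\right) \left(6 + Z\right)$)
$\left(g{\left(2 \right)} + M{\left(3 \right)}\right) f{\left(-2 \right)} = \left(\left(1 + 6 \cdot 2\right) + 10\right) \left(24 - \left(-2\right)^{2} - -6\right) = \left(\left(1 + 12\right) + 10\right) \left(24 - 4 + 6\right) = \left(13 + 10\right) \left(24 - 4 + 6\right) = 23 \cdot 26 = 598$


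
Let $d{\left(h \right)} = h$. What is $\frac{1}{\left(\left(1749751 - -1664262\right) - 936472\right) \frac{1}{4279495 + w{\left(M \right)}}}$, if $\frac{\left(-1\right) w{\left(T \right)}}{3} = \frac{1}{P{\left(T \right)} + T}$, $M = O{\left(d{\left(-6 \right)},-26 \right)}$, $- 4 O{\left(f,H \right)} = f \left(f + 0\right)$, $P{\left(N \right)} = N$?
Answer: $\frac{25676971}{14865246} \approx 1.7273$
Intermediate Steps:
$O{\left(f,H \right)} = - \frac{f^{2}}{4}$ ($O{\left(f,H \right)} = - \frac{f \left(f + 0\right)}{4} = - \frac{f f}{4} = - \frac{f^{2}}{4}$)
$M = -9$ ($M = - \frac{\left(-6\right)^{2}}{4} = \left(- \frac{1}{4}\right) 36 = -9$)
$w{\left(T \right)} = - \frac{3}{2 T}$ ($w{\left(T \right)} = - \frac{3}{T + T} = - \frac{3}{2 T}$)
$\frac{1}{\left(\left(1749751 - -1664262\right) - 936472\right) \frac{1}{4279495 + w{\left(M \right)}}} = \frac{1}{\left(\left(1749751 - -1664262\right) - 936472\right) \frac{1}{4279495 - \frac{3}{2 \left(-9\right)}}} = \frac{1}{\left(\left(1749751 + 1664262\right) - 936472\right) \frac{1}{4279495 - - \frac{1}{6}}} = \frac{1}{\left(3414013 - 936472\right) \frac{1}{4279495 + \frac{1}{6}}} = \frac{1}{2477541 \frac{1}{\frac{25676971}{6}}} = \frac{1}{2477541 \cdot \frac{6}{25676971}} = \frac{1}{\frac{14865246}{25676971}} = \frac{25676971}{14865246}$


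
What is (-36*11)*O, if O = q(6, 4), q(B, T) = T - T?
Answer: 0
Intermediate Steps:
q(B, T) = 0
O = 0
(-36*11)*O = -36*11*0 = -396*0 = 0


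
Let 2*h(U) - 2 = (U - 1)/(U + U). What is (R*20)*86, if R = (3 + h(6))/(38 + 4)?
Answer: 21715/126 ≈ 172.34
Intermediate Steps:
h(U) = 1 + (-1 + U)/(4*U) (h(U) = 1 + ((U - 1)/(U + U))/2 = 1 + ((-1 + U)/((2*U)))/2 = 1 + ((-1 + U)*(1/(2*U)))/2 = 1 + ((-1 + U)/(2*U))/2 = 1 + (-1 + U)/(4*U))
R = 101/1008 (R = (3 + (¼)*(-1 + 5*6)/6)/(38 + 4) = (3 + (¼)*(⅙)*(-1 + 30))/42 = (3 + (¼)*(⅙)*29)*(1/42) = (3 + 29/24)*(1/42) = (101/24)*(1/42) = 101/1008 ≈ 0.10020)
(R*20)*86 = ((101/1008)*20)*86 = (505/252)*86 = 21715/126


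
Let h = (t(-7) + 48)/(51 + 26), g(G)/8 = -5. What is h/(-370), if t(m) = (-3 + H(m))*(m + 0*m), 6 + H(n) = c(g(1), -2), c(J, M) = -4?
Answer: -139/28490 ≈ -0.0048789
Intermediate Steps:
g(G) = -40 (g(G) = 8*(-5) = -40)
H(n) = -10 (H(n) = -6 - 4 = -10)
t(m) = -13*m (t(m) = (-3 - 10)*(m + 0*m) = -13*(m + 0) = -13*m)
h = 139/77 (h = (-13*(-7) + 48)/(51 + 26) = (91 + 48)/77 = 139*(1/77) = 139/77 ≈ 1.8052)
h/(-370) = (139/77)/(-370) = (139/77)*(-1/370) = -139/28490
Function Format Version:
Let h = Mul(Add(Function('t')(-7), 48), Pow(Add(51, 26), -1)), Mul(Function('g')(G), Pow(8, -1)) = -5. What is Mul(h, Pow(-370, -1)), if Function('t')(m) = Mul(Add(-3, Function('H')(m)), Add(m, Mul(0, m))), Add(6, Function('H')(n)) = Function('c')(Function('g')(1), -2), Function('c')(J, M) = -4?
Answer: Rational(-139, 28490) ≈ -0.0048789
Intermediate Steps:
Function('g')(G) = -40 (Function('g')(G) = Mul(8, -5) = -40)
Function('H')(n) = -10 (Function('H')(n) = Add(-6, -4) = -10)
Function('t')(m) = Mul(-13, m) (Function('t')(m) = Mul(Add(-3, -10), Add(m, Mul(0, m))) = Mul(-13, Add(m, 0)) = Mul(-13, m))
h = Rational(139, 77) (h = Mul(Add(Mul(-13, -7), 48), Pow(Add(51, 26), -1)) = Mul(Add(91, 48), Pow(77, -1)) = Mul(139, Rational(1, 77)) = Rational(139, 77) ≈ 1.8052)
Mul(h, Pow(-370, -1)) = Mul(Rational(139, 77), Pow(-370, -1)) = Mul(Rational(139, 77), Rational(-1, 370)) = Rational(-139, 28490)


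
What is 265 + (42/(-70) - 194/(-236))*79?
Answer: 166699/590 ≈ 282.54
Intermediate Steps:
265 + (42/(-70) - 194/(-236))*79 = 265 + (42*(-1/70) - 194*(-1/236))*79 = 265 + (-⅗ + 97/118)*79 = 265 + (131/590)*79 = 265 + 10349/590 = 166699/590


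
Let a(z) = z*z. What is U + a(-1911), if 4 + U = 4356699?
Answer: 8008616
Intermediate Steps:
U = 4356695 (U = -4 + 4356699 = 4356695)
a(z) = z**2
U + a(-1911) = 4356695 + (-1911)**2 = 4356695 + 3651921 = 8008616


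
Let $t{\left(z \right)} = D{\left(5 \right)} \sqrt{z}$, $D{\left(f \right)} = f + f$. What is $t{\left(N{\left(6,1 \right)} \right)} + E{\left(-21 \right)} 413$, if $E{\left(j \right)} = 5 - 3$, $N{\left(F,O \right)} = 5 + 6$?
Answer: $826 + 10 \sqrt{11} \approx 859.17$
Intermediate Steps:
$N{\left(F,O \right)} = 11$
$E{\left(j \right)} = 2$
$D{\left(f \right)} = 2 f$
$t{\left(z \right)} = 10 \sqrt{z}$ ($t{\left(z \right)} = 2 \cdot 5 \sqrt{z} = 10 \sqrt{z}$)
$t{\left(N{\left(6,1 \right)} \right)} + E{\left(-21 \right)} 413 = 10 \sqrt{11} + 2 \cdot 413 = 10 \sqrt{11} + 826 = 826 + 10 \sqrt{11}$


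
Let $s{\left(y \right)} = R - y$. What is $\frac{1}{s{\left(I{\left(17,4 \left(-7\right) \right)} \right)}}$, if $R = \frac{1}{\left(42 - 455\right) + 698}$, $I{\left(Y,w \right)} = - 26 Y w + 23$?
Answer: $- \frac{285}{3533714} \approx -8.0652 \cdot 10^{-5}$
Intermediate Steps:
$I{\left(Y,w \right)} = 23 - 26 Y w$ ($I{\left(Y,w \right)} = - 26 Y w + 23 = 23 - 26 Y w$)
$R = \frac{1}{285}$ ($R = \frac{1}{-413 + 698} = \frac{1}{285} \approx 0.0035088$)
$s{\left(y \right)} = \frac{1}{285} - y$
$\frac{1}{s{\left(I{\left(17,4 \left(-7\right) \right)} \right)}} = \frac{1}{\frac{1}{285} - \left(23 - 442 \cdot 4 \left(-7\right)\right)} = \frac{1}{\frac{1}{285} - \left(23 - 442 \left(-28\right)\right)} = \frac{1}{\frac{1}{285} - \left(23 + 12376\right)} = \frac{1}{\frac{1}{285} - 12399} = \frac{1}{- \frac{3533714}{285}} = - \frac{285}{3533714}$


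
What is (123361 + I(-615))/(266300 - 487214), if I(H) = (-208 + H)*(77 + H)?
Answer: -566135/220914 ≈ -2.5627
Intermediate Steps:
(123361 + I(-615))/(266300 - 487214) = (123361 + (-16016 + (-615)**2 - 131*(-615)))/(266300 - 487214) = (123361 + (-16016 + 378225 + 80565))/(-220914) = (123361 + 442774)*(-1/220914) = 566135*(-1/220914) = -566135/220914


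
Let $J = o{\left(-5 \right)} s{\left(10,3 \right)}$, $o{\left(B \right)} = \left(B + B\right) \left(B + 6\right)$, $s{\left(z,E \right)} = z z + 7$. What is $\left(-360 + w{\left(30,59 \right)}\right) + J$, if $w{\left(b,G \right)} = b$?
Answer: $-1400$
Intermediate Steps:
$s{\left(z,E \right)} = 7 + z^{2}$ ($s{\left(z,E \right)} = z^{2} + 7 = 7 + z^{2}$)
$o{\left(B \right)} = 2 B \left(6 + B\right)$
$J = -1070$ ($J = 2 \left(-5\right) \left(6 - 5\right) \left(7 + 10^{2}\right) = 2 \left(-5\right) 1 \left(7 + 100\right) = \left(-10\right) 107 = -1070$)
$\left(-360 + w{\left(30,59 \right)}\right) + J = \left(-360 + 30\right) - 1070 = -330 - 1070 = -1400$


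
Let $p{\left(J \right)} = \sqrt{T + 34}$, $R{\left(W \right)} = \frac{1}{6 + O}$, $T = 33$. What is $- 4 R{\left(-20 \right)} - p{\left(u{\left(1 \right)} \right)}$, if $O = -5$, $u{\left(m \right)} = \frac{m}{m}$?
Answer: $-4 - \sqrt{67} \approx -12.185$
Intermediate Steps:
$u{\left(m \right)} = 1$
$R{\left(W \right)} = 1$ ($R{\left(W \right)} = \frac{1}{6 - 5} = 1^{-1} = 1$)
$p{\left(J \right)} = \sqrt{67}$ ($p{\left(J \right)} = \sqrt{33 + 34} = \sqrt{67}$)
$- 4 R{\left(-20 \right)} - p{\left(u{\left(1 \right)} \right)} = \left(-4\right) 1 - \sqrt{67} = -4 - \sqrt{67}$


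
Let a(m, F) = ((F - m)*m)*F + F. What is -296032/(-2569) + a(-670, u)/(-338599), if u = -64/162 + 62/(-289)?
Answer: 2870665731968510362/25087760655952869 ≈ 114.42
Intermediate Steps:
u = -14270/23409 (u = -64*1/162 + 62*(-1/289) = -32/81 - 62/289 = -14270/23409 ≈ -0.60959)
a(m, F) = F + F*m*(F - m) (a(m, F) = (m*(F - m))*F + F = F*m*(F - m) + F = F + F*m*(F - m))
-296032/(-2569) + a(-670, u)/(-338599) = -296032/(-2569) - 14270*(1 - 1*(-670)**2 - 14270/23409*(-670))/23409/(-338599) = -296032*(-1/2569) - 14270*(1 - 1*448900 + 9560900/23409)/23409*(-1/338599) = 296032/2569 - 14270*(1 - 448900 + 9560900/23409)/23409*(-1/338599) = 296032/2569 - 14270/23409*(-10498715791/23409)*(-1/338599) = 296032/2569 + (149816674337570/547981281)*(-1/338599) = 296032/2569 - 7885088123030/9765574408701 = 2870665731968510362/25087760655952869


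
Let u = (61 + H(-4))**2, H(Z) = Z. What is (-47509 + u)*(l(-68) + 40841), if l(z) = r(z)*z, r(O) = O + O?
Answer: -2216939140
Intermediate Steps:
r(O) = 2*O
u = 3249 (u = (61 - 4)**2 = 57**2 = 3249)
l(z) = 2*z**2 (l(z) = (2*z)*z = 2*z**2)
(-47509 + u)*(l(-68) + 40841) = (-47509 + 3249)*(2*(-68)**2 + 40841) = -44260*(2*4624 + 40841) = -44260*(9248 + 40841) = -44260*50089 = -2216939140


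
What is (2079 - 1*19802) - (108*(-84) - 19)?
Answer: -8632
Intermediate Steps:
(2079 - 1*19802) - (108*(-84) - 19) = (2079 - 19802) - (-9072 - 19) = -17723 - 1*(-9091) = -17723 + 9091 = -8632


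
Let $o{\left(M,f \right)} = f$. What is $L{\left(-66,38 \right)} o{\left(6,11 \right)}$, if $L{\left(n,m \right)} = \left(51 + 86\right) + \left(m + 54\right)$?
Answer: $2519$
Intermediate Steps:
$L{\left(n,m \right)} = 191 + m$ ($L{\left(n,m \right)} = 137 + \left(54 + m\right) = 191 + m$)
$L{\left(-66,38 \right)} o{\left(6,11 \right)} = \left(191 + 38\right) 11 = 229 \cdot 11 = 2519$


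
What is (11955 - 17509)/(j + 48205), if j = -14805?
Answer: -2777/16700 ≈ -0.16629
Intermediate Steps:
(11955 - 17509)/(j + 48205) = (11955 - 17509)/(-14805 + 48205) = -5554/33400 = -5554*1/33400 = -2777/16700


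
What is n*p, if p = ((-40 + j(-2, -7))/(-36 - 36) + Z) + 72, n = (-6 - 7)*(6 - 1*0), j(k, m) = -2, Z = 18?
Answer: -14131/2 ≈ -7065.5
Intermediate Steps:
n = -78 (n = -13*(6 + 0) = -13*6 = -78)
p = 1087/12 (p = ((-40 - 2)/(-36 - 36) + 18) + 72 = (-42/(-72) + 18) + 72 = (-42*(-1/72) + 18) + 72 = (7/12 + 18) + 72 = 223/12 + 72 = 1087/12 ≈ 90.583)
n*p = -78*1087/12 = -14131/2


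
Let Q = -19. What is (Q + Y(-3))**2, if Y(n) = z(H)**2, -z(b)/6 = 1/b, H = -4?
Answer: 4489/16 ≈ 280.56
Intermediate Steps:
z(b) = -6/b
Y(n) = 9/4 (Y(n) = (-6/(-4))**2 = (-6*(-1/4))**2 = (3/2)**2 = 9/4)
(Q + Y(-3))**2 = (-19 + 9/4)**2 = (-67/4)**2 = 4489/16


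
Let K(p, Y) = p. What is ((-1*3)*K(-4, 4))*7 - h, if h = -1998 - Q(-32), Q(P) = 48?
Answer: 2130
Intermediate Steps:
h = -2046 (h = -1998 - 1*48 = -1998 - 48 = -2046)
((-1*3)*K(-4, 4))*7 - h = (-1*3*(-4))*7 - 1*(-2046) = -3*(-4)*7 + 2046 = 12*7 + 2046 = 84 + 2046 = 2130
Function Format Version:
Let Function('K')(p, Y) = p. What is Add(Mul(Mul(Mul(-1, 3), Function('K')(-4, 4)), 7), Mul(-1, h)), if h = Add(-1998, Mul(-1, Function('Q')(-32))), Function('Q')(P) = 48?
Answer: 2130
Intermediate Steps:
h = -2046 (h = Add(-1998, Mul(-1, 48)) = Add(-1998, -48) = -2046)
Add(Mul(Mul(Mul(-1, 3), Function('K')(-4, 4)), 7), Mul(-1, h)) = Add(Mul(Mul(Mul(-1, 3), -4), 7), Mul(-1, -2046)) = Add(Mul(Mul(-3, -4), 7), 2046) = Add(Mul(12, 7), 2046) = Add(84, 2046) = 2130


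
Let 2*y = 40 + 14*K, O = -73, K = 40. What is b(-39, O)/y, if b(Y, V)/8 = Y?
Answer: -26/25 ≈ -1.0400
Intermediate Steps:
y = 300 (y = (40 + 14*40)/2 = (40 + 560)/2 = (½)*600 = 300)
b(Y, V) = 8*Y
b(-39, O)/y = (8*(-39))/300 = -312*1/300 = -26/25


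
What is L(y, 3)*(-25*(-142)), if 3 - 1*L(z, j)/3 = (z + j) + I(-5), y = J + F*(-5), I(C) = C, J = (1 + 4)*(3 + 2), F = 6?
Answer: 106500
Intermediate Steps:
J = 25 (J = 5*5 = 25)
y = -5 (y = 25 + 6*(-5) = 25 - 30 = -5)
L(z, j) = 24 - 3*j - 3*z (L(z, j) = 9 - 3*((z + j) - 5) = 9 - 3*((j + z) - 5) = 9 - 3*(-5 + j + z) = 9 + (15 - 3*j - 3*z) = 24 - 3*j - 3*z)
L(y, 3)*(-25*(-142)) = (24 - 3*3 - 3*(-5))*(-25*(-142)) = (24 - 9 + 15)*3550 = 30*3550 = 106500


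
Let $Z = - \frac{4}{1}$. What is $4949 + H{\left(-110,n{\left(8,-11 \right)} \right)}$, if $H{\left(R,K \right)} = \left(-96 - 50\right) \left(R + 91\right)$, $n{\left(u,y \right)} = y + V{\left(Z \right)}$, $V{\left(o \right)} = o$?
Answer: $7723$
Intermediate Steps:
$Z = -4$ ($Z = \left(-4\right) 1 = -4$)
$n{\left(u,y \right)} = -4 + y$ ($n{\left(u,y \right)} = y - 4 = -4 + y$)
$H{\left(R,K \right)} = -13286 - 146 R$ ($H{\left(R,K \right)} = - 146 \left(91 + R\right) = -13286 - 146 R$)
$4949 + H{\left(-110,n{\left(8,-11 \right)} \right)} = 4949 - -2774 = 4949 + \left(-13286 + 16060\right) = 4949 + 2774 = 7723$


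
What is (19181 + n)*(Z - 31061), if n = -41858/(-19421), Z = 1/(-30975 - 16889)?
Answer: -553880473235498595/929566744 ≈ -5.9585e+8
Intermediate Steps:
Z = -1/47864 (Z = 1/(-47864) = -1/47864 ≈ -2.0893e-5)
n = 41858/19421 (n = -41858*(-1/19421) = 41858/19421 ≈ 2.1553)
(19181 + n)*(Z - 31061) = (19181 + 41858/19421)*(-1/47864 - 31061) = (372556059/19421)*(-1486703705/47864) = -553880473235498595/929566744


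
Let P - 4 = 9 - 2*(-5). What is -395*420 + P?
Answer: -165877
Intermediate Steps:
P = 23 (P = 4 + (9 - 2*(-5)) = 4 + (9 + 10) = 4 + 19 = 23)
-395*420 + P = -395*420 + 23 = -165900 + 23 = -165877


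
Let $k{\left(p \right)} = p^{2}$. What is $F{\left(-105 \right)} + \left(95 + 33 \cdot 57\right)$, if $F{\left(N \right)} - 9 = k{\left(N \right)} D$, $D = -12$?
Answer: $-130315$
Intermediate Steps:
$F{\left(N \right)} = 9 - 12 N^{2}$ ($F{\left(N \right)} = 9 + N^{2} \left(-12\right) = 9 - 12 N^{2}$)
$F{\left(-105 \right)} + \left(95 + 33 \cdot 57\right) = \left(9 - 12 \left(-105\right)^{2}\right) + \left(95 + 33 \cdot 57\right) = \left(9 - 132300\right) + \left(95 + 1881\right) = \left(9 - 132300\right) + 1976 = -132291 + 1976 = -130315$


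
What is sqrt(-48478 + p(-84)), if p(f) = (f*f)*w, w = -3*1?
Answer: I*sqrt(69646) ≈ 263.91*I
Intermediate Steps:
w = -3
p(f) = -3*f**2 (p(f) = (f*f)*(-3) = f**2*(-3) = -3*f**2)
sqrt(-48478 + p(-84)) = sqrt(-48478 - 3*(-84)**2) = sqrt(-48478 - 3*7056) = sqrt(-48478 - 21168) = sqrt(-69646) = I*sqrt(69646)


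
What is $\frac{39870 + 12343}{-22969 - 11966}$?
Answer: $- \frac{52213}{34935} \approx -1.4946$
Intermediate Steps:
$\frac{39870 + 12343}{-22969 - 11966} = \frac{52213}{-22969 - 11966} = \frac{52213}{-34935} = 52213 \left(- \frac{1}{34935}\right) = - \frac{52213}{34935}$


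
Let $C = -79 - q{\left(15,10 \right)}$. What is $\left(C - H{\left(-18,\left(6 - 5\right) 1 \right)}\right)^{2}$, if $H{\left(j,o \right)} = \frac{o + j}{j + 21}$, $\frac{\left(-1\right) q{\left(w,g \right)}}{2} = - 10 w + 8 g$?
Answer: $\frac{409600}{9} \approx 45511.0$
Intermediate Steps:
$q{\left(w,g \right)} = - 16 g + 20 w$ ($q{\left(w,g \right)} = - 2 \left(- 10 w + 8 g\right) = - 16 g + 20 w$)
$C = -219$ ($C = -79 - \left(\left(-16\right) 10 + 20 \cdot 15\right) = -79 - \left(-160 + 300\right) = -79 - 140 = -219$)
$H{\left(j,o \right)} = \frac{j + o}{21 + j}$
$\left(C - H{\left(-18,\left(6 - 5\right) 1 \right)}\right)^{2} = \left(-219 - \frac{-18 + \left(6 - 5\right) 1}{21 - 18}\right)^{2} = \left(-219 - \frac{-18 + 1 \cdot 1}{3}\right)^{2} = \left(-219 - \frac{-18 + 1}{3}\right)^{2} = \left(-219 - \frac{1}{3} \left(-17\right)\right)^{2} = \left(-219 - - \frac{17}{3}\right)^{2} = \left(-219 + \frac{17}{3}\right)^{2} = \left(- \frac{640}{3}\right)^{2} = \frac{409600}{9}$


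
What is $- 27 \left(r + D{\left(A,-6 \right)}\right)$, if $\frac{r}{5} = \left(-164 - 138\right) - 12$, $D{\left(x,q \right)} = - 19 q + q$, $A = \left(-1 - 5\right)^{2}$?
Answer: $39474$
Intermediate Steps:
$A = 36$ ($A = \left(-6\right)^{2} = 36$)
$D{\left(x,q \right)} = - 18 q$
$r = -1570$ ($r = 5 \left(\left(-164 - 138\right) - 12\right) = 5 \left(-302 - 12\right) = 5 \left(-314\right) = -1570$)
$- 27 \left(r + D{\left(A,-6 \right)}\right) = - 27 \left(-1570 - -108\right) = - 27 \left(-1570 + 108\right) = \left(-27\right) \left(-1462\right) = 39474$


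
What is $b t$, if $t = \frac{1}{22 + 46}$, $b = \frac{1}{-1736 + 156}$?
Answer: $- \frac{1}{107440} \approx -9.3075 \cdot 10^{-6}$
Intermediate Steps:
$b = - \frac{1}{1580}$ ($b = \frac{1}{-1580} = - \frac{1}{1580} \approx -0.00063291$)
$t = \frac{1}{68} \approx 0.014706$
$b t = \left(- \frac{1}{1580}\right) \frac{1}{68} = - \frac{1}{107440}$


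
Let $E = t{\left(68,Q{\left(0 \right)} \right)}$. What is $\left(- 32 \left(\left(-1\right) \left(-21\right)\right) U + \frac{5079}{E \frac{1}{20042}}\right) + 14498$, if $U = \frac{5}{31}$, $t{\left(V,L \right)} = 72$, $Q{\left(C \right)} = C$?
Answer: $\frac{531285079}{372} \approx 1.4282 \cdot 10^{6}$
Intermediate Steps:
$E = 72$
$U = \frac{5}{31}$ ($U = 5 \cdot \frac{1}{31} = \frac{5}{31} \approx 0.16129$)
$\left(- 32 \left(\left(-1\right) \left(-21\right)\right) U + \frac{5079}{E \frac{1}{20042}}\right) + 14498 = \left(- 32 \left(\left(-1\right) \left(-21\right)\right) \frac{5}{31} + \frac{5079}{72 \cdot \frac{1}{20042}}\right) + 14498 = \left(\left(-32\right) 21 \cdot \frac{5}{31} + \frac{5079}{72 \cdot \frac{1}{20042}}\right) + 14498 = \left(\left(-672\right) \frac{5}{31} + \frac{5079}{\frac{36}{10021}}\right) + 14498 = \left(- \frac{3360}{31} + 5079 \cdot \frac{10021}{36}\right) + 14498 = \left(- \frac{3360}{31} + \frac{16965553}{12}\right) + 14498 = \frac{525891823}{372} + 14498 = \frac{531285079}{372}$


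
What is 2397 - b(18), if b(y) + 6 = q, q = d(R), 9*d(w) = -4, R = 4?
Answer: 21631/9 ≈ 2403.4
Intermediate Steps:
d(w) = -4/9 (d(w) = (1/9)*(-4) = -4/9)
q = -4/9 ≈ -0.44444
b(y) = -58/9 (b(y) = -6 - 4/9 = -58/9)
2397 - b(18) = 2397 - 1*(-58/9) = 2397 + 58/9 = 21631/9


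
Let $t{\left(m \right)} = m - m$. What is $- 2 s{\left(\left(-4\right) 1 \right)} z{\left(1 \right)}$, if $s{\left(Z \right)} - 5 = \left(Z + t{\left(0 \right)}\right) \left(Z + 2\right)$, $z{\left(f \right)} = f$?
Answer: $-26$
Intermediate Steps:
$t{\left(m \right)} = 0$
$s{\left(Z \right)} = 5 + Z \left(2 + Z\right)$ ($s{\left(Z \right)} = 5 + \left(Z + 0\right) \left(Z + 2\right) = 5 + Z \left(2 + Z\right)$)
$- 2 s{\left(\left(-4\right) 1 \right)} z{\left(1 \right)} = - 2 \left(5 + \left(\left(-4\right) 1\right)^{2} + 2 \left(\left(-4\right) 1\right)\right) 1 = - 2 \left(5 + \left(-4\right)^{2} + 2 \left(-4\right)\right) 1 = - 2 \left(5 + 16 - 8\right) 1 = \left(-2\right) 13 \cdot 1 = \left(-26\right) 1 = -26$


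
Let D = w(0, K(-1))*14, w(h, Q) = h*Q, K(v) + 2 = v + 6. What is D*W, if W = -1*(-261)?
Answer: 0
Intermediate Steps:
K(v) = 4 + v (K(v) = -2 + (v + 6) = -2 + (6 + v) = 4 + v)
W = 261
w(h, Q) = Q*h
D = 0 (D = ((4 - 1)*0)*14 = (3*0)*14 = 0*14 = 0)
D*W = 0*261 = 0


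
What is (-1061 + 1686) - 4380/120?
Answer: 1177/2 ≈ 588.50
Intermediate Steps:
(-1061 + 1686) - 4380/120 = 625 - 4380/120 = 625 - 1*73/2 = 625 - 73/2 = 1177/2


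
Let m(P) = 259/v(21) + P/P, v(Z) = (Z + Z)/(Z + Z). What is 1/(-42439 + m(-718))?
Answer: -1/42179 ≈ -2.3708e-5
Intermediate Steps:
v(Z) = 1 (v(Z) = (2*Z)/((2*Z)) = (2*Z)*(1/(2*Z)) = 1)
m(P) = 260 (m(P) = 259/1 + P/P = 259*1 + 1 = 259 + 1 = 260)
1/(-42439 + m(-718)) = 1/(-42439 + 260) = 1/(-42179) = -1/42179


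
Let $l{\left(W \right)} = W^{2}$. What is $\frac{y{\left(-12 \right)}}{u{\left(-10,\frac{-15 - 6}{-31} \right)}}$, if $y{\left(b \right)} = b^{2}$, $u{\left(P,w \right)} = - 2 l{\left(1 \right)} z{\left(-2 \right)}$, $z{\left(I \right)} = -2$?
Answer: $36$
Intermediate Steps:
$u{\left(P,w \right)} = 4$ ($u{\left(P,w \right)} = - 2 \cdot 1^{2} \left(-2\right) = \left(-2\right) 1 \left(-2\right) = \left(-2\right) \left(-2\right) = 4$)
$\frac{y{\left(-12 \right)}}{u{\left(-10,\frac{-15 - 6}{-31} \right)}} = \frac{\left(-12\right)^{2}}{4} = 144 \cdot \frac{1}{4} = 36$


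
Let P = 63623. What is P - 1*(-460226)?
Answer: 523849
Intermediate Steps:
P - 1*(-460226) = 63623 - 1*(-460226) = 63623 + 460226 = 523849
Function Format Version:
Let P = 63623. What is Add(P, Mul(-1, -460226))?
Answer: 523849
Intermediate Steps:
Add(P, Mul(-1, -460226)) = Add(63623, Mul(-1, -460226)) = Add(63623, 460226) = 523849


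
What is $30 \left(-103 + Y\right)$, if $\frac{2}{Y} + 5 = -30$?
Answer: $- \frac{21642}{7} \approx -3091.7$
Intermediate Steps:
$Y = - \frac{2}{35}$ ($Y = \frac{2}{-5 - 30} = \frac{2}{-35} = 2 \left(- \frac{1}{35}\right) = - \frac{2}{35} \approx -0.057143$)
$30 \left(-103 + Y\right) = 30 \left(-103 - \frac{2}{35}\right) = 30 \left(- \frac{3607}{35}\right) = - \frac{21642}{7}$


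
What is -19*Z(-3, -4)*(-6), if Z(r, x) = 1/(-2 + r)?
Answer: -114/5 ≈ -22.800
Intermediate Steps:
-19*Z(-3, -4)*(-6) = -19/(-2 - 3)*(-6) = -19/(-5)*(-6) = -19*(-1/5)*(-6) = (19/5)*(-6) = -114/5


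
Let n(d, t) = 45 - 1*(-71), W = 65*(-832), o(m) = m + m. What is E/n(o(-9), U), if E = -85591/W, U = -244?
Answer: 85591/6273280 ≈ 0.013644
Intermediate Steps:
o(m) = 2*m
W = -54080
n(d, t) = 116 (n(d, t) = 45 + 71 = 116)
E = 85591/54080 (E = -85591/(-54080) = -85591*(-1/54080) = 85591/54080 ≈ 1.5827)
E/n(o(-9), U) = (85591/54080)/116 = (85591/54080)*(1/116) = 85591/6273280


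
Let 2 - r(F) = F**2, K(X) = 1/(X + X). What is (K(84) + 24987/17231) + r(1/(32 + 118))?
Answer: 18758501891/5427765000 ≈ 3.4560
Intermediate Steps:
K(X) = 1/(2*X)
r(F) = 2 - F**2
(K(84) + 24987/17231) + r(1/(32 + 118)) = ((1/2)/84 + 24987/17231) + (2 - (1/(32 + 118))**2) = ((1/2)*(1/84) + 24987*(1/17231)) + (2 - (1/150)**2) = (1/168 + 24987/17231) + (2 - (1/150)**2) = 4215047/2894808 + (2 - 1*1/22500) = 4215047/2894808 + (2 - 1/22500) = 4215047/2894808 + 44999/22500 = 18758501891/5427765000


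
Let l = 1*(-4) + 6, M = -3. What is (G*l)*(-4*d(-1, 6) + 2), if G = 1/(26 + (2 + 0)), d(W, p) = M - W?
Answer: 5/7 ≈ 0.71429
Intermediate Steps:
d(W, p) = -3 - W
l = 2 (l = -4 + 6 = 2)
G = 1/28 (G = 1/(26 + 2) = 1/28 ≈ 0.035714)
(G*l)*(-4*d(-1, 6) + 2) = ((1/28)*2)*(-4*(-3 - 1*(-1)) + 2) = (-4*(-3 + 1) + 2)/14 = (-4*(-2) + 2)/14 = (8 + 2)/14 = (1/14)*10 = 5/7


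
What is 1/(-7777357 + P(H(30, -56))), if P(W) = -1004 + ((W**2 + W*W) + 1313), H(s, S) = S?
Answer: -1/7770776 ≈ -1.2869e-7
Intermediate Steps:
P(W) = 309 + 2*W**2 (P(W) = -1004 + ((W**2 + W**2) + 1313) = -1004 + (2*W**2 + 1313) = -1004 + (1313 + 2*W**2) = 309 + 2*W**2)
1/(-7777357 + P(H(30, -56))) = 1/(-7777357 + (309 + 2*(-56)**2)) = 1/(-7777357 + (309 + 2*3136)) = 1/(-7777357 + (309 + 6272)) = 1/(-7777357 + 6581) = 1/(-7770776) = -1/7770776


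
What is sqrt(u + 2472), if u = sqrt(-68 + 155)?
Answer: sqrt(2472 + sqrt(87)) ≈ 49.813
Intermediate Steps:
u = sqrt(87) ≈ 9.3274
sqrt(u + 2472) = sqrt(sqrt(87) + 2472) = sqrt(2472 + sqrt(87))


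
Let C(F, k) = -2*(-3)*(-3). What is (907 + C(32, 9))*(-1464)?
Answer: -1301496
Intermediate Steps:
C(F, k) = -18 (C(F, k) = 6*(-3) = -18)
(907 + C(32, 9))*(-1464) = (907 - 18)*(-1464) = 889*(-1464) = -1301496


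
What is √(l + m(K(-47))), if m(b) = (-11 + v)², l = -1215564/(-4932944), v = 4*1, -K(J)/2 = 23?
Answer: √18724362468595/616618 ≈ 7.0176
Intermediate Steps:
K(J) = -46 (K(J) = -2*23 = -46)
v = 4
l = 303891/1233236 (l = -1215564*(-1/4932944) = 303891/1233236 ≈ 0.24642)
m(b) = 49 (m(b) = (-11 + 4)² = (-7)² = 49)
√(l + m(K(-47))) = √(303891/1233236 + 49) = √(60732455/1233236) = √18724362468595/616618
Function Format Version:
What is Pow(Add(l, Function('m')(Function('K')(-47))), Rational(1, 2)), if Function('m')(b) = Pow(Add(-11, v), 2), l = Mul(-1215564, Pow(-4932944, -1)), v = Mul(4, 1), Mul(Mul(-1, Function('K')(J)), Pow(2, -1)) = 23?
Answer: Mul(Rational(1, 616618), Pow(18724362468595, Rational(1, 2))) ≈ 7.0176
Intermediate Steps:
Function('K')(J) = -46 (Function('K')(J) = Mul(-2, 23) = -46)
v = 4
l = Rational(303891, 1233236) (l = Mul(-1215564, Rational(-1, 4932944)) = Rational(303891, 1233236) ≈ 0.24642)
Function('m')(b) = 49 (Function('m')(b) = Pow(Add(-11, 4), 2) = Pow(-7, 2) = 49)
Pow(Add(l, Function('m')(Function('K')(-47))), Rational(1, 2)) = Pow(Add(Rational(303891, 1233236), 49), Rational(1, 2)) = Pow(Rational(60732455, 1233236), Rational(1, 2)) = Mul(Rational(1, 616618), Pow(18724362468595, Rational(1, 2)))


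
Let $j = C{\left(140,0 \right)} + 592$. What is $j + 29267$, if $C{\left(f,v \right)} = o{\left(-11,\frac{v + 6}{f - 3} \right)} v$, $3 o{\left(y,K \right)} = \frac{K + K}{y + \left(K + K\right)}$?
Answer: $29859$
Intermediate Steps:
$o{\left(y,K \right)} = \frac{2 K}{3 \left(y + 2 K\right)}$ ($o{\left(y,K \right)} = \frac{\left(K + K\right) \frac{1}{y + \left(K + K\right)}}{3} = \frac{2 K \frac{1}{y + 2 K}}{3} = \frac{2 K}{3 \left(y + 2 K\right)}$)
$C{\left(f,v \right)} = \frac{2 v \left(6 + v\right)}{3 \left(-11 + \frac{2 \left(6 + v\right)}{-3 + f}\right) \left(-3 + f\right)}$ ($C{\left(f,v \right)} = \frac{2 \frac{v + 6}{f - 3}}{3 \left(-11 + 2 \frac{v + 6}{f - 3}\right)} v = \frac{2 \frac{6 + v}{-3 + f}}{3 \left(-11 + 2 \frac{6 + v}{-3 + f}\right)} v = \frac{2 \frac{6 + v}{-3 + f}}{3 \left(-11 + \frac{2 \left(6 + v\right)}{-3 + f}\right)} v = \frac{2 \left(6 + v\right)}{3 \left(-11 + \frac{2 \left(6 + v\right)}{-3 + f}\right) \left(-3 + f\right)} v = \frac{2 v \left(6 + v\right)}{3 \left(-11 + \frac{2 \left(6 + v\right)}{-3 + f}\right) \left(-3 + f\right)}$)
$j = 592$ ($j = \frac{2}{3} \cdot 0 \frac{1}{45 - 1540 + 2 \cdot 0} \left(6 + 0\right) + 592 = \frac{2}{3} \cdot 0 \frac{1}{45 - 1540 + 0} \cdot 6 + 592 = \frac{2}{3} \cdot 0 \frac{1}{-1495} \cdot 6 + 592 = \frac{2}{3} \cdot 0 \left(- \frac{1}{1495}\right) 6 + 592 = 0 + 592 = 592$)
$j + 29267 = 592 + 29267 = 29859$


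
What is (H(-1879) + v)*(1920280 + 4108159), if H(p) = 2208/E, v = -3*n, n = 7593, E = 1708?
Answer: -58633086017559/427 ≈ -1.3731e+11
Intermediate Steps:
v = -22779 (v = -3*7593 = -22779)
H(p) = 552/427 (H(p) = 2208/1708 = 2208*(1/1708) = 552/427)
(H(-1879) + v)*(1920280 + 4108159) = (552/427 - 22779)*(1920280 + 4108159) = -9726081/427*6028439 = -58633086017559/427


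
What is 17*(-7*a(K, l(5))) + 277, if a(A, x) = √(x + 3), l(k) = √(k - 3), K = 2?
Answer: 277 - 119*√(3 + √2) ≈ 26.981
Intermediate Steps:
l(k) = √(-3 + k)
a(A, x) = √(3 + x)
17*(-7*a(K, l(5))) + 277 = 17*(-7*√(3 + √(-3 + 5))) + 277 = 17*(-7*√(3 + √2)) + 277 = -119*√(3 + √2) + 277 = 277 - 119*√(3 + √2)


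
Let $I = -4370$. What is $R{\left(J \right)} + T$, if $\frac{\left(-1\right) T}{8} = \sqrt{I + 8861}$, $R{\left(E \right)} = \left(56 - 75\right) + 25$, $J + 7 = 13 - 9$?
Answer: $6 - 24 \sqrt{499} \approx -530.12$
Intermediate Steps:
$J = -3$ ($J = -7 + \left(13 - 9\right) = -7 + 4 = -3$)
$R{\left(E \right)} = 6$ ($R{\left(E \right)} = -19 + 25 = 6$)
$T = - 24 \sqrt{499}$ ($T = - 8 \sqrt{-4370 + 8861} = - 8 \sqrt{4491} = - 8 \cdot 3 \sqrt{499} = - 24 \sqrt{499} \approx -536.12$)
$R{\left(J \right)} + T = 6 - 24 \sqrt{499}$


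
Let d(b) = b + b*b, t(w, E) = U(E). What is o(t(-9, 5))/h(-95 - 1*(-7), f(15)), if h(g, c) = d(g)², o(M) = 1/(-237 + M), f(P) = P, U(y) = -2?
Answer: -1/14008826304 ≈ -7.1384e-11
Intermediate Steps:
t(w, E) = -2
d(b) = b + b²
h(g, c) = g²*(1 + g)² (h(g, c) = (g*(1 + g))² = g²*(1 + g)²)
o(t(-9, 5))/h(-95 - 1*(-7), f(15)) = 1/((-237 - 2)*(((-95 - 1*(-7))²*(1 + (-95 - 1*(-7)))²))) = 1/((-239)*(((-95 + 7)²*(1 + (-95 + 7))²))) = -1/(7744*(1 - 88)²)/239 = -1/(239*(7744*(-87)²)) = -1/(239*(7744*7569)) = -1/239/58614336 = -1/239*1/58614336 = -1/14008826304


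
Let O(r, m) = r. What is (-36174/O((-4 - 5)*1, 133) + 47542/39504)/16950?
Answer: 79413643/334796400 ≈ 0.23720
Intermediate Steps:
(-36174/O((-4 - 5)*1, 133) + 47542/39504)/16950 = (-36174/(-4 - 5) + 47542/39504)/16950 = (-36174/((-9*1)) + 47542*(1/39504))*(1/16950) = (-36174/(-9) + 23771/19752)*(1/16950) = (-36174*(-⅑) + 23771/19752)*(1/16950) = (12058/3 + 23771/19752)*(1/16950) = (79413643/19752)*(1/16950) = 79413643/334796400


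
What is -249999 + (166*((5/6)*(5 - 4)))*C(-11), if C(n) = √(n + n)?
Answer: -249999 + 415*I*√22/3 ≈ -2.5e+5 + 648.84*I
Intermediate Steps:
C(n) = √2*√n (C(n) = √(2*n) = √2*√n)
-249999 + (166*((5/6)*(5 - 4)))*C(-11) = -249999 + (166*((5/6)*(5 - 4)))*(√2*√(-11)) = -249999 + (166*((5*(⅙))*1))*(√2*(I*√11)) = -249999 + (166*((⅚)*1))*(I*√22) = -249999 + (166*(⅚))*(I*√22) = -249999 + 415*(I*√22)/3 = -249999 + 415*I*√22/3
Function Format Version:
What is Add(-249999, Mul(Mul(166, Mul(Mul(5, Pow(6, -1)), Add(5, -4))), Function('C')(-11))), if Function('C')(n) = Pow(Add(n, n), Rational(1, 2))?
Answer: Add(-249999, Mul(Rational(415, 3), I, Pow(22, Rational(1, 2)))) ≈ Add(-2.5000e+5, Mul(648.84, I))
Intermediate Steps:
Function('C')(n) = Mul(Pow(2, Rational(1, 2)), Pow(n, Rational(1, 2))) (Function('C')(n) = Pow(Mul(2, n), Rational(1, 2)) = Mul(Pow(2, Rational(1, 2)), Pow(n, Rational(1, 2))))
Add(-249999, Mul(Mul(166, Mul(Mul(5, Pow(6, -1)), Add(5, -4))), Function('C')(-11))) = Add(-249999, Mul(Mul(166, Mul(Mul(5, Pow(6, -1)), Add(5, -4))), Mul(Pow(2, Rational(1, 2)), Pow(-11, Rational(1, 2))))) = Add(-249999, Mul(Mul(166, Mul(Mul(5, Rational(1, 6)), 1)), Mul(Pow(2, Rational(1, 2)), Mul(I, Pow(11, Rational(1, 2)))))) = Add(-249999, Mul(Mul(166, Mul(Rational(5, 6), 1)), Mul(I, Pow(22, Rational(1, 2))))) = Add(-249999, Mul(Mul(166, Rational(5, 6)), Mul(I, Pow(22, Rational(1, 2))))) = Add(-249999, Mul(Rational(415, 3), Mul(I, Pow(22, Rational(1, 2))))) = Add(-249999, Mul(Rational(415, 3), I, Pow(22, Rational(1, 2))))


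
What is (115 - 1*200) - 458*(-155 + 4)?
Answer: 69073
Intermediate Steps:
(115 - 1*200) - 458*(-155 + 4) = (115 - 200) - 458*(-151) = -85 + 69158 = 69073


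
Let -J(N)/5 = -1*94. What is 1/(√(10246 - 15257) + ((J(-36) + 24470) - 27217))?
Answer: -2277/5189740 - I*√5011/5189740 ≈ -0.00043875 - 1.364e-5*I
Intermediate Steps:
J(N) = 470 (J(N) = -(-5)*94 = -5*(-94) = 470)
1/(√(10246 - 15257) + ((J(-36) + 24470) - 27217)) = 1/(√(10246 - 15257) + ((470 + 24470) - 27217)) = 1/(√(-5011) + (24940 - 27217)) = 1/(I*√5011 - 2277) = 1/(-2277 + I*√5011)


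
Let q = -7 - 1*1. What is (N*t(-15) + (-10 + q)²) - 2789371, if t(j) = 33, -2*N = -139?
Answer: -5573507/2 ≈ -2.7868e+6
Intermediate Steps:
N = 139/2 (N = -½*(-139) = 139/2 ≈ 69.500)
q = -8 (q = -7 - 1 = -8)
(N*t(-15) + (-10 + q)²) - 2789371 = ((139/2)*33 + (-10 - 8)²) - 2789371 = (4587/2 + (-18)²) - 2789371 = (4587/2 + 324) - 2789371 = 5235/2 - 2789371 = -5573507/2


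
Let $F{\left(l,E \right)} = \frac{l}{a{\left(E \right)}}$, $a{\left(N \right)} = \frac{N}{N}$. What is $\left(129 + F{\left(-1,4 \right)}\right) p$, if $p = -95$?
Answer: $-12160$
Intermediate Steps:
$a{\left(N \right)} = 1$
$F{\left(l,E \right)} = l$ ($F{\left(l,E \right)} = \frac{l}{1} = l 1 = l$)
$\left(129 + F{\left(-1,4 \right)}\right) p = \left(129 - 1\right) \left(-95\right) = 128 \left(-95\right) = -12160$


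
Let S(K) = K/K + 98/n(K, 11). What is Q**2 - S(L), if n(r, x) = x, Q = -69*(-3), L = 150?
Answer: 471230/11 ≈ 42839.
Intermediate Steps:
Q = 207
S(K) = 109/11 (S(K) = K/K + 98/11 = 1 + 98*(1/11) = 1 + 98/11 = 109/11)
Q**2 - S(L) = 207**2 - 1*109/11 = 42849 - 109/11 = 471230/11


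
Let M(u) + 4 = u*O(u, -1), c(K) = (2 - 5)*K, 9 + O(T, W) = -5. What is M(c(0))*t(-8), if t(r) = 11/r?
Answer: 11/2 ≈ 5.5000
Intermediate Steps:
O(T, W) = -14 (O(T, W) = -9 - 5 = -14)
c(K) = -3*K
M(u) = -4 - 14*u (M(u) = -4 + u*(-14) = -4 - 14*u)
M(c(0))*t(-8) = (-4 - (-42)*0)*(11/(-8)) = (-4 - 14*0)*(11*(-⅛)) = (-4 + 0)*(-11/8) = -4*(-11/8) = 11/2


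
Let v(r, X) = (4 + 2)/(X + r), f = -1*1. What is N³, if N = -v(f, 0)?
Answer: 216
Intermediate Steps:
f = -1
v(r, X) = 6/(X + r)
N = 6 (N = -6/(0 - 1) = -6/(-1) = -6*(-1) = -1*(-6) = 6)
N³ = 6³ = 216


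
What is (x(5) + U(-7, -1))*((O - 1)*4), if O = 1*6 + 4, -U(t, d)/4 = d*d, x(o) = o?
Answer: 36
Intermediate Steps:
U(t, d) = -4*d**2 (U(t, d) = -4*d*d = -4*d**2)
O = 10 (O = 6 + 4 = 10)
(x(5) + U(-7, -1))*((O - 1)*4) = (5 - 4*(-1)**2)*((10 - 1)*4) = (5 - 4*1)*(9*4) = (5 - 4)*36 = 1*36 = 36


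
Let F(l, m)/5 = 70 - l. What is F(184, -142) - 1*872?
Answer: -1442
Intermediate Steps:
F(l, m) = 350 - 5*l (F(l, m) = 5*(70 - l) = 350 - 5*l)
F(184, -142) - 1*872 = (350 - 5*184) - 1*872 = (350 - 920) - 872 = -570 - 872 = -1442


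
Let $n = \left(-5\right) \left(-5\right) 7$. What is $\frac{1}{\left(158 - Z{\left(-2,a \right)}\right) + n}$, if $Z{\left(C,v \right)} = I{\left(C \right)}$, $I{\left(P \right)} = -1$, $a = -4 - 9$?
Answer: $\frac{1}{334} \approx 0.002994$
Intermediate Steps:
$a = -13$
$Z{\left(C,v \right)} = -1$
$n = 175$ ($n = 25 \cdot 7 = 175$)
$\frac{1}{\left(158 - Z{\left(-2,a \right)}\right) + n} = \frac{1}{\left(158 - -1\right) + 175} = \frac{1}{\left(158 + 1\right) + 175} = \frac{1}{159 + 175} = \frac{1}{334}$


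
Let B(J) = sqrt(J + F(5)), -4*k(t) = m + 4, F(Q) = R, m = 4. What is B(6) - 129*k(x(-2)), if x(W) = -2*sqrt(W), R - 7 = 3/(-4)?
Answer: 523/2 ≈ 261.50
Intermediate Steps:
R = 25/4 (R = 7 + 3/(-4) = 7 + 3*(-1/4) = 7 - 3/4 = 25/4 ≈ 6.2500)
F(Q) = 25/4
k(t) = -2 (k(t) = -(4 + 4)/4 = -1/4*8 = -2)
B(J) = sqrt(25/4 + J) (B(J) = sqrt(J + 25/4) = sqrt(25/4 + J))
B(6) - 129*k(x(-2)) = sqrt(25 + 4*6)/2 - 129*(-2) = sqrt(25 + 24)/2 + 258 = sqrt(49)/2 + 258 = (1/2)*7 + 258 = 7/2 + 258 = 523/2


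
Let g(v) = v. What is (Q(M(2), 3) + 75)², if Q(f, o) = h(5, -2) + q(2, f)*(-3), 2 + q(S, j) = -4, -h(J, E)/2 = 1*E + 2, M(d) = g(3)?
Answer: 8649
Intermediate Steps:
M(d) = 3
h(J, E) = -4 - 2*E (h(J, E) = -2*(1*E + 2) = -2*(E + 2) = -2*(2 + E) = -4 - 2*E)
q(S, j) = -6 (q(S, j) = -2 - 4 = -6)
Q(f, o) = 18 (Q(f, o) = (-4 - 2*(-2)) - 6*(-3) = (-4 + 4) + 18 = 0 + 18 = 18)
(Q(M(2), 3) + 75)² = (18 + 75)² = 93² = 8649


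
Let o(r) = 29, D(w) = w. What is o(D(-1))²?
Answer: 841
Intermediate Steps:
o(D(-1))² = 29² = 841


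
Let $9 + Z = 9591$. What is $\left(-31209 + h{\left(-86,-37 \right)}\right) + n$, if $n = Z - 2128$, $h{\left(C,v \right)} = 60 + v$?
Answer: $-23732$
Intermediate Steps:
$Z = 9582$ ($Z = -9 + 9591 = 9582$)
$n = 7454$ ($n = 9582 - 2128 = 7454$)
$\left(-31209 + h{\left(-86,-37 \right)}\right) + n = \left(-31209 + \left(60 - 37\right)\right) + 7454 = \left(-31209 + 23\right) + 7454 = -31186 + 7454 = -23732$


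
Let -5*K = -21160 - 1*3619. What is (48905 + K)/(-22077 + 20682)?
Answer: -89768/2325 ≈ -38.610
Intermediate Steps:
K = 24779/5 (K = -(-21160 - 1*3619)/5 = -(-21160 - 3619)/5 = -1/5*(-24779) = 24779/5 ≈ 4955.8)
(48905 + K)/(-22077 + 20682) = (48905 + 24779/5)/(-22077 + 20682) = (269304/5)/(-1395) = (269304/5)*(-1/1395) = -89768/2325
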